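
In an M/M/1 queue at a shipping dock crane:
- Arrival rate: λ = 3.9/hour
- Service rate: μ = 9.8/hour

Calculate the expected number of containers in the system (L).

ρ = λ/μ = 3.9/9.8 = 0.3980
For M/M/1: L = λ/(μ-λ)
L = 3.9/(9.8-3.9) = 3.9/5.90
L = 0.6610 containers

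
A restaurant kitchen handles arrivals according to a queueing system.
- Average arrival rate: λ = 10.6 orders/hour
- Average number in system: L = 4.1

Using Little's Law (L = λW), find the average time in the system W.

Little's Law: L = λW, so W = L/λ
W = 4.1/10.6 = 0.3868 hours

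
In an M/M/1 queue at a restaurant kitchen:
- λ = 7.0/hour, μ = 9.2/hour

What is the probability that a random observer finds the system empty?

ρ = λ/μ = 7.0/9.2 = 0.7609
P(0) = 1 - ρ = 1 - 0.7609 = 0.2391
The server is idle 23.91% of the time.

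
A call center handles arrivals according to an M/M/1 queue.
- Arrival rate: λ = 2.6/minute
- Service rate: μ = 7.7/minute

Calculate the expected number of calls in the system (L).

ρ = λ/μ = 2.6/7.7 = 0.3377
For M/M/1: L = λ/(μ-λ)
L = 2.6/(7.7-2.6) = 2.6/5.10
L = 0.5098 calls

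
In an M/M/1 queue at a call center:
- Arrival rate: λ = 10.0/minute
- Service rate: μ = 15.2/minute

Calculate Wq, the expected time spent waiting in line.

First, compute utilization: ρ = λ/μ = 10.0/15.2 = 0.6579
For M/M/1: Wq = λ/(μ(μ-λ))
Wq = 10.0/(15.2 × (15.2-10.0))
Wq = 10.0/(15.2 × 5.20)
Wq = 0.1265 minutes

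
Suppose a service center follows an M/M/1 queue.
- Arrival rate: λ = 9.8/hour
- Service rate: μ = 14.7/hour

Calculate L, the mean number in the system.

ρ = λ/μ = 9.8/14.7 = 0.6667
For M/M/1: L = λ/(μ-λ)
L = 9.8/(14.7-9.8) = 9.8/4.90
L = 2.0000 customers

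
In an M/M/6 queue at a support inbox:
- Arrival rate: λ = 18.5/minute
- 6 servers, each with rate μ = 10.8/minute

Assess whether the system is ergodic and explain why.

Stability requires ρ = λ/(cμ) < 1
ρ = 18.5/(6 × 10.8) = 18.5/64.80 = 0.2855
Since 0.2855 < 1, the system is STABLE.
The servers are busy 28.55% of the time.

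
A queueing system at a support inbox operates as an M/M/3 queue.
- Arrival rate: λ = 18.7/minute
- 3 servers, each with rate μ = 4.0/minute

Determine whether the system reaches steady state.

Stability requires ρ = λ/(cμ) < 1
ρ = 18.7/(3 × 4.0) = 18.7/12.00 = 1.5583
Since 1.5583 ≥ 1, the system is UNSTABLE.
Need c > λ/μ = 18.7/4.0 = 4.67.
Minimum servers needed: c = 5.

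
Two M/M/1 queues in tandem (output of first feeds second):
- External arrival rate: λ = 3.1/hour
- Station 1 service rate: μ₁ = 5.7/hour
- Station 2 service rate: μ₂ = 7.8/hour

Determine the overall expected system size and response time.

By Jackson's theorem, each station behaves as independent M/M/1.
Station 1: ρ₁ = 3.1/5.7 = 0.5439, L₁ = ρ₁/(1-ρ₁) = λ/(μ₁-λ) = 3.1/2.60 = 1.1923
Station 2: ρ₂ = 3.1/7.8 = 0.3974, L₂ = ρ₂/(1-ρ₂) = λ/(μ₂-λ) = 3.1/4.70 = 0.6596
Total: L = L₁ + L₂ = 1.1923 + 0.6596 = 1.8519
W = L/λ = 1.8519/3.1 = 0.5974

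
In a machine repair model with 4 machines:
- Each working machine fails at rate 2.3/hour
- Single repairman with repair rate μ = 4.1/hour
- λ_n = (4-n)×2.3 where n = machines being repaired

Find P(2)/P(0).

P(2)/P(0) = ∏_{i=0}^{2-1} λ_i/μ_{i+1}
= (4-0)×2.3/4.1 × (4-1)×2.3/4.1
= 3.7763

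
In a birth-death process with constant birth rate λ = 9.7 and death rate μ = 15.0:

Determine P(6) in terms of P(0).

For constant rates: P(n)/P(0) = (λ/μ)^n
P(6)/P(0) = (9.7/15.0)^6 = 0.64667^6 = 0.07313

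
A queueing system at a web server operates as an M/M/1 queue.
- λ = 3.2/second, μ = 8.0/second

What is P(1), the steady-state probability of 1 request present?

ρ = λ/μ = 3.2/8.0 = 0.4000
P(n) = (1-ρ)ρⁿ
P(1) = (1-0.4000) × 0.4000^1
P(1) = 0.6000 × 0.4000
P(1) = 0.2400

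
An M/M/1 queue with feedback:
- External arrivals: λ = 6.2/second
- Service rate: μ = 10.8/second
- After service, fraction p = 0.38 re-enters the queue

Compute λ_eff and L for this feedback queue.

Effective arrival rate: λ_eff = λ/(1-p) = 6.2/(1-0.38) = 6.2/0.62 = 10.0000
ρ = λ_eff/μ = 10.0000/10.8 = 0.925926
L = ρ/(1-ρ) = 0.925926/(1-0.925926) = 12.5000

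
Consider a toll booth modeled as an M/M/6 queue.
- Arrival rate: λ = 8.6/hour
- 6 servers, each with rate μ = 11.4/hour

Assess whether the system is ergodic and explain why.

Stability requires ρ = λ/(cμ) < 1
ρ = 8.6/(6 × 11.4) = 8.6/68.40 = 0.1257
Since 0.1257 < 1, the system is STABLE.
The servers are busy 12.57% of the time.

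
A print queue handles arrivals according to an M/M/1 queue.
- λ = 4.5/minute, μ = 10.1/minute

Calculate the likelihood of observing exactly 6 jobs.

ρ = λ/μ = 4.5/10.1 = 0.44554
P(n) = (1-ρ)ρⁿ
P(6) = (1-0.44554) × 0.44554^6
P(6) = 0.5545 × 0.007822
P(6) = 0.004337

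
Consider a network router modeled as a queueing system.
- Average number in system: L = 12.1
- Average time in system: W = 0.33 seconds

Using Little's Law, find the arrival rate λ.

Little's Law: L = λW, so λ = L/W
λ = 12.1/0.33 = 36.6667 packets/second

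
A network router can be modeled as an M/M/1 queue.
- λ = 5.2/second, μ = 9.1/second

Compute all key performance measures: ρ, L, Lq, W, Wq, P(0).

Step 1: ρ = λ/μ = 5.2/9.1 = 0.5714
Step 2: L = λ/(μ-λ) = 5.2/3.90 = 1.3333
Step 3: Lq = λ²/(μ(μ-λ)) = 27.04/(9.1×3.90) = 0.7619
Step 4: W = 1/(μ-λ) = 1/3.90 = 0.2564
Step 5: Wq = λ/(μ(μ-λ)) = 5.2/(9.1×3.90) = 0.1465
Step 6: P(0) = 1-ρ = 0.4286
Verify: L = λW = 5.2×0.2564 = 1.3333 ✔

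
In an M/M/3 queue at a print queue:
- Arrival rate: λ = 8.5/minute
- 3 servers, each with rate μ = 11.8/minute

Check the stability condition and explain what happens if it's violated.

Stability requires ρ = λ/(cμ) < 1
ρ = 8.5/(3 × 11.8) = 8.5/35.40 = 0.2401
Since 0.2401 < 1, the system is STABLE.
The servers are busy 24.01% of the time.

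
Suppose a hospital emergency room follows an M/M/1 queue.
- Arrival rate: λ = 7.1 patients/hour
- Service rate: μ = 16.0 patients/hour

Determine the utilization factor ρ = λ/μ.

Server utilization: ρ = λ/μ
ρ = 7.1/16.0 = 0.4437
The server is busy 44.38% of the time.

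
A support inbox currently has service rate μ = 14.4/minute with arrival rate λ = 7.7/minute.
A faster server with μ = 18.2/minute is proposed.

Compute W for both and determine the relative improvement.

System 1: ρ₁ = 7.7/14.4 = 0.5347, W₁ = 1/(14.4-7.7) = 0.14925
System 2: ρ₂ = 7.7/18.2 = 0.4231, W₂ = 1/(18.2-7.7) = 0.095238
Improvement: (W₁-W₂)/W₁ = (0.14925-0.095238)/0.14925 = 36.19%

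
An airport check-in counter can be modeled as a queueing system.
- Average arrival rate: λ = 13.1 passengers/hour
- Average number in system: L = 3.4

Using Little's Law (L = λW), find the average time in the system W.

Little's Law: L = λW, so W = L/λ
W = 3.4/13.1 = 0.2595 hours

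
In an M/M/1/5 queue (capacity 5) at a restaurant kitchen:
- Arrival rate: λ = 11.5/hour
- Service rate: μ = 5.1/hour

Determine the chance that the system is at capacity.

ρ = λ/μ = 11.5/5.1 = 2.2549
P₀ = (1-ρ)/(1-ρ^(K+1)) = (1-2.2549)/(1-2.2549^6) = -1.2549/-130.4509 = 0.009620
P_K = P₀×ρ^K = 0.009620 × 2.2549^5 = 0.009620 × 58.2957 = 0.5608
Blocking probability = 56.08%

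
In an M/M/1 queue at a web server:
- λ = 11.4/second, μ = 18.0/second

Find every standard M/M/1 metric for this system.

Step 1: ρ = λ/μ = 11.4/18.0 = 0.6333
Step 2: L = λ/(μ-λ) = 11.4/6.60 = 1.7273
Step 3: Lq = λ²/(μ(μ-λ)) = 129.96/(18.0×6.60) = 1.0939
Step 4: W = 1/(μ-λ) = 1/6.60 = 0.15152
Step 5: Wq = λ/(μ(μ-λ)) = 11.4/(18.0×6.60) = 0.09596
Step 6: P(0) = 1-ρ = 0.3667
Verify: L = λW = 11.4×0.15152 = 1.7273 ✔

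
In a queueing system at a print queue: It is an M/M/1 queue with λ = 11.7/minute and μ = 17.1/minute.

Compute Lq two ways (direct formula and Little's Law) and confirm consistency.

Method 1 (direct): Lq = λ²/(μ(μ-λ)) = 136.89/(17.1 × 5.40) = 1.4825

Method 2 (Little's Law):
W = 1/(μ-λ) = 1/5.40 = 0.18519
Wq = W - 1/μ = 0.18519 - 0.058480 = 0.12671
Lq = λWq = 11.7 × 0.12671 = 1.4825 ✔ (matches Method 1)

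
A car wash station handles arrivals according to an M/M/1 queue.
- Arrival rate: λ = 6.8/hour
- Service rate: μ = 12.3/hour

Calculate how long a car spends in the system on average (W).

First, compute utilization: ρ = λ/μ = 6.8/12.3 = 0.5528
For M/M/1: W = 1/(μ-λ)
W = 1/(12.3-6.8) = 1/5.50
W = 0.1818 hours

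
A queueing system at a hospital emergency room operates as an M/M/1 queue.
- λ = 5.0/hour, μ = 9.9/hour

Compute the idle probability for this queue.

ρ = λ/μ = 5.0/9.9 = 0.5051
P(0) = 1 - ρ = 1 - 0.5051 = 0.4949
The server is idle 49.49% of the time.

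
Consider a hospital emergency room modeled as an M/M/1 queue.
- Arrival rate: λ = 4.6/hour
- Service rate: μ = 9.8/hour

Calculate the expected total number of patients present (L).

ρ = λ/μ = 4.6/9.8 = 0.4694
For M/M/1: L = λ/(μ-λ)
L = 4.6/(9.8-4.6) = 4.6/5.20
L = 0.8846 patients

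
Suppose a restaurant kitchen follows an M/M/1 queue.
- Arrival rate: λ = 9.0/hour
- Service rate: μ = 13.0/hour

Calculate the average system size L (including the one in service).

ρ = λ/μ = 9.0/13.0 = 0.6923
For M/M/1: L = λ/(μ-λ)
L = 9.0/(13.0-9.0) = 9.0/4.00
L = 2.2500 orders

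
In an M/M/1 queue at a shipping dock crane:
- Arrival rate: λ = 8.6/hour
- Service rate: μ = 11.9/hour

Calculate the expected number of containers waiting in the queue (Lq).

ρ = λ/μ = 8.6/11.9 = 0.7227
For M/M/1: Lq = λ²/(μ(μ-λ))
Lq = 73.96/(11.9 × 3.30)
Lq = 1.8834 containers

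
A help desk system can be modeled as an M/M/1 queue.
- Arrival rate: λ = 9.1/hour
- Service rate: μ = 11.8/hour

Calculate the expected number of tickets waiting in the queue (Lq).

ρ = λ/μ = 9.1/11.8 = 0.7712
For M/M/1: Lq = λ²/(μ(μ-λ))
Lq = 82.81/(11.8 × 2.70)
Lq = 2.5992 tickets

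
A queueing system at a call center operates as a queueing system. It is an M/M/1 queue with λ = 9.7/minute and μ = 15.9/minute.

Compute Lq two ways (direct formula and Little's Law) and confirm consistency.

Method 1 (direct): Lq = λ²/(μ(μ-λ)) = 94.09/(15.9 × 6.20) = 0.9545

Method 2 (Little's Law):
W = 1/(μ-λ) = 1/6.20 = 0.16129
Wq = W - 1/μ = 0.16129 - 0.062893 = 0.09840
Lq = λWq = 9.7 × 0.09840 = 0.9545 ✔ (matches Method 1)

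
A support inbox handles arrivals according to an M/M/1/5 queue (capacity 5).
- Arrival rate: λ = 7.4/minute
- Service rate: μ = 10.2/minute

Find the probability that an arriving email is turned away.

ρ = λ/μ = 7.4/10.2 = 0.7255
P₀ = (1-ρ)/(1-ρ^(K+1)) = (1-0.7255)/(1-0.7255^6) = 0.2745/0.8542 = 0.3214
P_K = P₀×ρ^K = 0.32136 × 0.7255^5 = 0.32136 × 0.20100 = 0.06459
Blocking probability = 6.46%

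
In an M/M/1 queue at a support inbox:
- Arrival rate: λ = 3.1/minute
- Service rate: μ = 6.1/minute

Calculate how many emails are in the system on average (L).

ρ = λ/μ = 3.1/6.1 = 0.5082
For M/M/1: L = λ/(μ-λ)
L = 3.1/(6.1-3.1) = 3.1/3.00
L = 1.0333 emails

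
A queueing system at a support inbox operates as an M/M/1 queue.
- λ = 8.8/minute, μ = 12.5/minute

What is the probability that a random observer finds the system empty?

ρ = λ/μ = 8.8/12.5 = 0.7040
P(0) = 1 - ρ = 1 - 0.7040 = 0.2960
The server is idle 29.60% of the time.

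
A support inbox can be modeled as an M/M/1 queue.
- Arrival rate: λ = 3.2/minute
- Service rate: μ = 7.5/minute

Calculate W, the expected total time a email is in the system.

First, compute utilization: ρ = λ/μ = 3.2/7.5 = 0.4267
For M/M/1: W = 1/(μ-λ)
W = 1/(7.5-3.2) = 1/4.30
W = 0.2326 minutes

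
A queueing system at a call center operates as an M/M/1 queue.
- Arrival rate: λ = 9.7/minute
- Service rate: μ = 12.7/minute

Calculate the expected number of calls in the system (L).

ρ = λ/μ = 9.7/12.7 = 0.7638
For M/M/1: L = λ/(μ-λ)
L = 9.7/(12.7-9.7) = 9.7/3.00
L = 3.2333 calls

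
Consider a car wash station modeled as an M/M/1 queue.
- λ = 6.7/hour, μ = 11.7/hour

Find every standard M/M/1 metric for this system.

Step 1: ρ = λ/μ = 6.7/11.7 = 0.5726
Step 2: L = λ/(μ-λ) = 6.7/5.00 = 1.3400
Step 3: Lq = λ²/(μ(μ-λ)) = 44.89/(11.7×5.00) = 0.7674
Step 4: W = 1/(μ-λ) = 1/5.00 = 0.2000
Step 5: Wq = λ/(μ(μ-λ)) = 6.7/(11.7×5.00) = 0.1145
Step 6: P(0) = 1-ρ = 0.4274
Verify: L = λW = 6.7×0.2000 = 1.3400 ✔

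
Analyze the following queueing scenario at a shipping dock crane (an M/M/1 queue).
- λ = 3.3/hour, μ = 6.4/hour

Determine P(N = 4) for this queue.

ρ = λ/μ = 3.3/6.4 = 0.51562
P(n) = (1-ρ)ρⁿ
P(4) = (1-0.51562) × 0.51562^4
P(4) = 0.4844 × 0.07068
P(4) = 0.03424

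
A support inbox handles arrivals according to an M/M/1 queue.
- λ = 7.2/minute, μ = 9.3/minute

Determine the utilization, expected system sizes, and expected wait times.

Step 1: ρ = λ/μ = 7.2/9.3 = 0.7742
Step 2: L = λ/(μ-λ) = 7.2/2.10 = 3.4286
Step 3: Lq = λ²/(μ(μ-λ)) = 51.84/(9.3×2.10) = 2.6544
Step 4: W = 1/(μ-λ) = 1/2.10 = 0.4762
Step 5: Wq = λ/(μ(μ-λ)) = 7.2/(9.3×2.10) = 0.3687
Step 6: P(0) = 1-ρ = 0.2258
Verify: L = λW = 7.2×0.4762 = 3.4286 ✔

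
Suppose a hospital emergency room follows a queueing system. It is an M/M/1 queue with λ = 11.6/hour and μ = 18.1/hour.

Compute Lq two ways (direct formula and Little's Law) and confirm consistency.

Method 1 (direct): Lq = λ²/(μ(μ-λ)) = 134.56/(18.1 × 6.50) = 1.1437

Method 2 (Little's Law):
W = 1/(μ-λ) = 1/6.50 = 0.1538462
Wq = W - 1/μ = 0.1538462 - 0.05524862 = 0.098598
Lq = λWq = 11.6 × 0.098598 = 1.1437 ✔ (matches Method 1)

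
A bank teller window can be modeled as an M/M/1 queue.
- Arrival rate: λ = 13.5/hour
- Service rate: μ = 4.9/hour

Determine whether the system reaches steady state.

Stability requires ρ = λ/(cμ) < 1
ρ = 13.5/(1 × 4.9) = 13.5/4.90 = 2.7551
Since 2.7551 ≥ 1, the system is UNSTABLE.
Queue grows without bound. Need μ > λ = 13.5.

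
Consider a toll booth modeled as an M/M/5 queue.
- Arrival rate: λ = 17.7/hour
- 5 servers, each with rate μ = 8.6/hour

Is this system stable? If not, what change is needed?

Stability requires ρ = λ/(cμ) < 1
ρ = 17.7/(5 × 8.6) = 17.7/43.00 = 0.4116
Since 0.4116 < 1, the system is STABLE.
The servers are busy 41.16% of the time.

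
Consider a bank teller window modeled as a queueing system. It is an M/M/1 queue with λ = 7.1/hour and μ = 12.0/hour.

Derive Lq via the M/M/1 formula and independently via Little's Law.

Method 1 (direct): Lq = λ²/(μ(μ-λ)) = 50.41/(12.0 × 4.90) = 0.8573

Method 2 (Little's Law):
W = 1/(μ-λ) = 1/4.90 = 0.20408
Wq = W - 1/μ = 0.20408 - 0.083333 = 0.12075
Lq = λWq = 7.1 × 0.12075 = 0.8573 ✔ (matches Method 1)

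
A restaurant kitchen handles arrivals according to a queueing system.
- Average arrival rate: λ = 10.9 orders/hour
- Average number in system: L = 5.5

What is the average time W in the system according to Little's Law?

Little's Law: L = λW, so W = L/λ
W = 5.5/10.9 = 0.5046 hours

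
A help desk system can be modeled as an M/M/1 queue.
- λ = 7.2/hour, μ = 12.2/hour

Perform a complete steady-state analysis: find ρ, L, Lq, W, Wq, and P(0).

Step 1: ρ = λ/μ = 7.2/12.2 = 0.5902
Step 2: L = λ/(μ-λ) = 7.2/5.00 = 1.4400
Step 3: Lq = λ²/(μ(μ-λ)) = 51.84/(12.2×5.00) = 0.8498
Step 4: W = 1/(μ-λ) = 1/5.00 = 0.2000
Step 5: Wq = λ/(μ(μ-λ)) = 7.2/(12.2×5.00) = 0.1180
Step 6: P(0) = 1-ρ = 0.4098
Verify: L = λW = 7.2×0.2000 = 1.4400 ✔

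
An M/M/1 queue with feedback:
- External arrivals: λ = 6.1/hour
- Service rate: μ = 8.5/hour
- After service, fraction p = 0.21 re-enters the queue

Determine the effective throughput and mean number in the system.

Effective arrival rate: λ_eff = λ/(1-p) = 6.1/(1-0.21) = 6.1/0.79 = 7.72152
ρ = λ_eff/μ = 7.72152/8.5 = 0.908414
L = ρ/(1-ρ) = 0.908414/(1-0.908414) = 9.9187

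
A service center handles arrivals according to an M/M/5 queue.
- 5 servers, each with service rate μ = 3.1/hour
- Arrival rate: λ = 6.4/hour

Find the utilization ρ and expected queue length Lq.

Traffic intensity: ρ = λ/(cμ) = 6.4/(5×3.1) = 0.4129
Since ρ = 0.4129 < 1, system is stable.
Offered load a = λ/μ = cρ = 6.4/3.1 = 2.0645
P₀ = [ Σₙ₌₀^4 aⁿ/n! + a^5/(5!(1-ρ)) ]⁻¹
Σ = a^0/0! + a^1/1! + a^2/2! + a^3/3! + a^4/4! = 1.0000 + 2.0645 + 2.1311 + 1.4666 + 0.7569 = 7.4191
a^5/(5!(1-ρ)) = 37.5052/(120 × 0.5871) = 0.5324
P₀ = 1/(7.4191 + 0.5324) = 0.1258
Lq = P₀·a^5·ρ / (5!(1-ρ)²) = 0.125762 × 37.5052 × 0.412903 / (120 × 0.344683) = 0.04709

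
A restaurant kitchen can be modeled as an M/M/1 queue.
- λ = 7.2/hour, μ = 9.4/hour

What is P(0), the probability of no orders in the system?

ρ = λ/μ = 7.2/9.4 = 0.7660
P(0) = 1 - ρ = 1 - 0.7660 = 0.2340
The server is idle 23.40% of the time.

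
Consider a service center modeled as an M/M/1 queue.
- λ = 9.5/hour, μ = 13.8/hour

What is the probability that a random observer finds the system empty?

ρ = λ/μ = 9.5/13.8 = 0.6884
P(0) = 1 - ρ = 1 - 0.6884 = 0.3116
The server is idle 31.16% of the time.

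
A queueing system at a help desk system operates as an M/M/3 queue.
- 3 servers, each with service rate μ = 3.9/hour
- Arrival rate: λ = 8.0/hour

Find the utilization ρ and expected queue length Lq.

Traffic intensity: ρ = λ/(cμ) = 8.0/(3×3.9) = 0.6838
Since ρ = 0.6838 < 1, system is stable.
Offered load a = λ/μ = cρ = 8.0/3.9 = 2.0513
P₀ = [ Σₙ₌₀^2 aⁿ/n! + a^3/(3!(1-ρ)) ]⁻¹
Σ = a^0/0! + a^1/1! + a^2/2! = 1.0000 + 2.0513 + 2.1039 = 5.1552
a^3/(3!(1-ρ)) = 8.6313/(6 × 0.31624) = 4.5489
P₀ = 1/(5.1552 + 4.5489) = 0.1030
Lq = P₀·a^3·ρ / (3!(1-ρ)²) = 0.10305 × 8.6313 × 0.68376 / (6 × 0.10001) = 1.0135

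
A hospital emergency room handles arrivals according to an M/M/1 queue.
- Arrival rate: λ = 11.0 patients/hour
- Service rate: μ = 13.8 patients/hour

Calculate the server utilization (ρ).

Server utilization: ρ = λ/μ
ρ = 11.0/13.8 = 0.7971
The server is busy 79.71% of the time.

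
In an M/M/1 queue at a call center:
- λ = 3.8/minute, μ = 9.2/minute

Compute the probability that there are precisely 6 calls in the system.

ρ = λ/μ = 3.8/9.2 = 0.413043
P(n) = (1-ρ)ρⁿ
P(6) = (1-0.413043) × 0.413043^6
P(6) = 0.5870 × 0.004966
P(6) = 0.002915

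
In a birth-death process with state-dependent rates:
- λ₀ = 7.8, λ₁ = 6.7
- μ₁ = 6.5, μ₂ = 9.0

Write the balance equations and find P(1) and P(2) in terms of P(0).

Balance equations:
State 0: λ₀P₀ = μ₁P₁ → P₁ = (λ₀/μ₁)P₀ = (7.8/6.5)P₀ = 1.2000P₀
State 1: P₂ = (λ₀λ₁)/(μ₁μ₂)P₀ = (7.8×6.7)/(6.5×9.0)P₀ = 0.8933P₀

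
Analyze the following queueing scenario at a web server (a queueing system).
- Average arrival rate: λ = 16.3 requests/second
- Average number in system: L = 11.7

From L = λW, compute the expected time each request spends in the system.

Little's Law: L = λW, so W = L/λ
W = 11.7/16.3 = 0.7178 seconds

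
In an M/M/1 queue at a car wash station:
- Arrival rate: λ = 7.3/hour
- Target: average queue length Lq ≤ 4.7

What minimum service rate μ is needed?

For M/M/1: Lq = λ²/(μ(μ-λ))
Need Lq ≤ 4.7, i.e. μ(μ-λ) ≥ λ²/4.7
μ² - 7.3μ - 53.29/4.7 ≥ 0  →  μ² - 7.3μ - 11.3383 ≥ 0
Quadratic formula (positive root): μ = [λ + √(λ² + 4×11.3383)]/2
Discriminant: 53.29 + 4×11.3383 = 98.6432, √98.6432 = 9.93193
μ ≥ (7.3 + 9.93193)/2 = 8.6160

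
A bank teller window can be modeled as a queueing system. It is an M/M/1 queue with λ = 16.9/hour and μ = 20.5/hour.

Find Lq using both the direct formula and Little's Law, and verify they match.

Method 1 (direct): Lq = λ²/(μ(μ-λ)) = 285.61/(20.5 × 3.60) = 3.8701

Method 2 (Little's Law):
W = 1/(μ-λ) = 1/3.60 = 0.2778
Wq = W - 1/μ = 0.2778 - 0.04878 = 0.2290
Lq = λWq = 16.9 × 0.2290 = 3.8701 ✔ (matches Method 1)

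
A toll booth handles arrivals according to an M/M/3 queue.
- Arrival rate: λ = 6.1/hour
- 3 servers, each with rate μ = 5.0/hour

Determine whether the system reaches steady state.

Stability requires ρ = λ/(cμ) < 1
ρ = 6.1/(3 × 5.0) = 6.1/15.00 = 0.4067
Since 0.4067 < 1, the system is STABLE.
The servers are busy 40.67% of the time.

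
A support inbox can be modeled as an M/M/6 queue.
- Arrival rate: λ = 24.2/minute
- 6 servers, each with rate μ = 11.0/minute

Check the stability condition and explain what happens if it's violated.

Stability requires ρ = λ/(cμ) < 1
ρ = 24.2/(6 × 11.0) = 24.2/66.00 = 0.3667
Since 0.3667 < 1, the system is STABLE.
The servers are busy 36.67% of the time.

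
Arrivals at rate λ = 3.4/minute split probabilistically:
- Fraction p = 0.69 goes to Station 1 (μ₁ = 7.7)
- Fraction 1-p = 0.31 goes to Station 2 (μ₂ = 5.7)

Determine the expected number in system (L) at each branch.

Effective rates: λ₁ = 3.4×0.69 = 2.346, λ₂ = 3.4×0.31 = 1.054
Station 1: ρ₁ = 2.346/7.7 = 0.3047, L₁ = ρ₁/(1-ρ₁) = 0.3047/(1-0.3047) = 0.4382
Station 2: ρ₂ = 1.054/5.7 = 0.18491, L₂ = ρ₂/(1-ρ₂) = 0.18491/(1-0.18491) = 0.2269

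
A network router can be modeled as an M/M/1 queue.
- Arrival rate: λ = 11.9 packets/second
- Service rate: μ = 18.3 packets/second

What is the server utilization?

Server utilization: ρ = λ/μ
ρ = 11.9/18.3 = 0.6503
The server is busy 65.03% of the time.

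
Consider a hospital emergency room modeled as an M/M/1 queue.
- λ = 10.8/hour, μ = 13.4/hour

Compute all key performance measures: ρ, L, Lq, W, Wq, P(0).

Step 1: ρ = λ/μ = 10.8/13.4 = 0.8060
Step 2: L = λ/(μ-λ) = 10.8/2.60 = 4.1538
Step 3: Lq = λ²/(μ(μ-λ)) = 116.64/(13.4×2.60) = 3.3479
Step 4: W = 1/(μ-λ) = 1/2.60 = 0.384615
Step 5: Wq = λ/(μ(μ-λ)) = 10.8/(13.4×2.60) = 0.3100
Step 6: P(0) = 1-ρ = 0.1940
Verify: L = λW = 10.8×0.384615 = 4.1538 ✔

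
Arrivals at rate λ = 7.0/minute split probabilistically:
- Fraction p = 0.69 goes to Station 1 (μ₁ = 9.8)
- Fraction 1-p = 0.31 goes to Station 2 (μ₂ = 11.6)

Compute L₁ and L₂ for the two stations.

Effective rates: λ₁ = 7.0×0.69 = 4.83, λ₂ = 7.0×0.31 = 2.17
Station 1: ρ₁ = 4.83/9.8 = 0.49286, L₁ = ρ₁/(1-ρ₁) = 0.49286/(1-0.49286) = 0.9718
Station 2: ρ₂ = 2.17/11.6 = 0.18707, L₂ = ρ₂/(1-ρ₂) = 0.18707/(1-0.18707) = 0.2301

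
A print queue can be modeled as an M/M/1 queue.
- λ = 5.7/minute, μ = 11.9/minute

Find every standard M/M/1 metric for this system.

Step 1: ρ = λ/μ = 5.7/11.9 = 0.4790
Step 2: L = λ/(μ-λ) = 5.7/6.20 = 0.9194
Step 3: Lq = λ²/(μ(μ-λ)) = 32.49/(11.9×6.20) = 0.4404
Step 4: W = 1/(μ-λ) = 1/6.20 = 0.1613
Step 5: Wq = λ/(μ(μ-λ)) = 5.7/(11.9×6.20) = 0.07726
Step 6: P(0) = 1-ρ = 0.5210
Verify: L = λW = 5.7×0.1613 = 0.9194 ✔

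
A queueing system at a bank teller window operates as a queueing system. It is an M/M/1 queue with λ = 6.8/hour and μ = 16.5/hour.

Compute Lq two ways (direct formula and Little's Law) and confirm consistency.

Method 1 (direct): Lq = λ²/(μ(μ-λ)) = 46.24/(16.5 × 9.70) = 0.2889

Method 2 (Little's Law):
W = 1/(μ-λ) = 1/9.70 = 0.1031
Wq = W - 1/μ = 0.1031 - 0.06061 = 0.04249
Lq = λWq = 6.8 × 0.04249 = 0.2889 ✔ (matches Method 1)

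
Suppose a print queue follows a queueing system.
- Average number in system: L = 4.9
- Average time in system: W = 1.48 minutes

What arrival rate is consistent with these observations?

Little's Law: L = λW, so λ = L/W
λ = 4.9/1.48 = 3.3108 jobs/minute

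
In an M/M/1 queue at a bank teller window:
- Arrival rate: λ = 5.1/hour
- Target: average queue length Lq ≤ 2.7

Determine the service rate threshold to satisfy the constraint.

For M/M/1: Lq = λ²/(μ(μ-λ))
Need Lq ≤ 2.7, i.e. μ(μ-λ) ≥ λ²/2.7
μ² - 5.1μ - 26.01/2.7 ≥ 0  →  μ² - 5.1μ - 9.63333 ≥ 0
Quadratic formula (positive root): μ = [λ + √(λ² + 4×9.63333)]/2
Discriminant: 26.01 + 4×9.63333 = 64.5433, √64.5433 = 8.0339
μ ≥ (5.1 + 8.0339)/2 = 6.5669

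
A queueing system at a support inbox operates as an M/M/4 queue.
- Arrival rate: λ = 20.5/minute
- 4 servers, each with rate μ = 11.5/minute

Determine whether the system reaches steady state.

Stability requires ρ = λ/(cμ) < 1
ρ = 20.5/(4 × 11.5) = 20.5/46.00 = 0.4457
Since 0.4457 < 1, the system is STABLE.
The servers are busy 44.57% of the time.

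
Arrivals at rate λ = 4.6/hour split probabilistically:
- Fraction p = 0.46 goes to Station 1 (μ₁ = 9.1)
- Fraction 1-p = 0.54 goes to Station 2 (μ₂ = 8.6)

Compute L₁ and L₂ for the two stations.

Effective rates: λ₁ = 4.6×0.46 = 2.116, λ₂ = 4.6×0.54 = 2.484
Station 1: ρ₁ = 2.116/9.1 = 0.23253, L₁ = ρ₁/(1-ρ₁) = 0.23253/(1-0.23253) = 0.3030
Station 2: ρ₂ = 2.484/8.6 = 0.2888, L₂ = ρ₂/(1-ρ₂) = 0.2888/(1-0.2888) = 0.4061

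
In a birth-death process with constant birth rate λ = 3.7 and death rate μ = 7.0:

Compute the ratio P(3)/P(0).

For constant rates: P(n)/P(0) = (λ/μ)^n
P(3)/P(0) = (3.7/7.0)^3 = 0.5286^3 = 0.1477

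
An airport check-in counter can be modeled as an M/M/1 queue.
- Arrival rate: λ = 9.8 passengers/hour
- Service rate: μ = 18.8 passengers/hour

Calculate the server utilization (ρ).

Server utilization: ρ = λ/μ
ρ = 9.8/18.8 = 0.5213
The server is busy 52.13% of the time.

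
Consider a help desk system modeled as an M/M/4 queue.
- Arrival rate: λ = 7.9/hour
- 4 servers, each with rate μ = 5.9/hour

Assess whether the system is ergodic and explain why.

Stability requires ρ = λ/(cμ) < 1
ρ = 7.9/(4 × 5.9) = 7.9/23.60 = 0.3347
Since 0.3347 < 1, the system is STABLE.
The servers are busy 33.47% of the time.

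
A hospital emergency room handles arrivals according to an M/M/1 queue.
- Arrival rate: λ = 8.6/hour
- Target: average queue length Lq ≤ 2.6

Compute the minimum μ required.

For M/M/1: Lq = λ²/(μ(μ-λ))
Need Lq ≤ 2.6, i.e. μ(μ-λ) ≥ λ²/2.6
μ² - 8.6μ - 73.96/2.6 ≥ 0  →  μ² - 8.6μ - 28.44615 ≥ 0
Quadratic formula (positive root): μ = [λ + √(λ² + 4×28.44615)]/2
Discriminant: 73.96 + 4×28.44615 = 187.7446, √187.7446 = 13.7020
μ ≥ (8.6 + 13.7020)/2 = 11.1510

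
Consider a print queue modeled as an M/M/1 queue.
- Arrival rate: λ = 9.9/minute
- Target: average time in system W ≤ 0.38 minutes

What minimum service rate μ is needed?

For M/M/1: W = 1/(μ-λ)
Need W ≤ 0.38, so 1/(μ-λ) ≤ 0.38
μ - λ ≥ 1/0.38 = 2.6316
μ ≥ 9.9 + 2.6316 = 12.5316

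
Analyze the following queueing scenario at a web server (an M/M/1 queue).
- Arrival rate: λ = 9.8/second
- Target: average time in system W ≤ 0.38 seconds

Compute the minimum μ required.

For M/M/1: W = 1/(μ-λ)
Need W ≤ 0.38, so 1/(μ-λ) ≤ 0.38
μ - λ ≥ 1/0.38 = 2.6316
μ ≥ 9.8 + 2.6316 = 12.4316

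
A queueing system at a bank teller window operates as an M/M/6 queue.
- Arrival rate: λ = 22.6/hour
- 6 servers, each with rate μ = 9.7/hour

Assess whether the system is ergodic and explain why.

Stability requires ρ = λ/(cμ) < 1
ρ = 22.6/(6 × 9.7) = 22.6/58.20 = 0.3883
Since 0.3883 < 1, the system is STABLE.
The servers are busy 38.83% of the time.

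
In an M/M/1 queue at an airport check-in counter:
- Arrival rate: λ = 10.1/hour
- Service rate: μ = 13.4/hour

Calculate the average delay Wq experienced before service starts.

First, compute utilization: ρ = λ/μ = 10.1/13.4 = 0.7537
For M/M/1: Wq = λ/(μ(μ-λ))
Wq = 10.1/(13.4 × (13.4-10.1))
Wq = 10.1/(13.4 × 3.30)
Wq = 0.2284 hours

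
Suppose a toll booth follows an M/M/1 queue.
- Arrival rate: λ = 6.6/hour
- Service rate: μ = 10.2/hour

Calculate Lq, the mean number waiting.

ρ = λ/μ = 6.6/10.2 = 0.6471
For M/M/1: Lq = λ²/(μ(μ-λ))
Lq = 43.56/(10.2 × 3.60)
Lq = 1.1863 vehicles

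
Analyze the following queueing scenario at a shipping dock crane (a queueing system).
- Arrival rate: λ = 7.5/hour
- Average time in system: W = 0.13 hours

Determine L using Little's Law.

Little's Law: L = λW
L = 7.5 × 0.13 = 0.9750 containers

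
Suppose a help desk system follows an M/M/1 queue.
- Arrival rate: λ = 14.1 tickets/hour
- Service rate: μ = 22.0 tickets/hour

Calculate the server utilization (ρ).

Server utilization: ρ = λ/μ
ρ = 14.1/22.0 = 0.6409
The server is busy 64.09% of the time.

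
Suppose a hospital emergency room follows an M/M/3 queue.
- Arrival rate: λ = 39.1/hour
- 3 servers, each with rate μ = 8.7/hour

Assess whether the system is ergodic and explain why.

Stability requires ρ = λ/(cμ) < 1
ρ = 39.1/(3 × 8.7) = 39.1/26.10 = 1.4981
Since 1.4981 ≥ 1, the system is UNSTABLE.
Need c > λ/μ = 39.1/8.7 = 4.49.
Minimum servers needed: c = 5.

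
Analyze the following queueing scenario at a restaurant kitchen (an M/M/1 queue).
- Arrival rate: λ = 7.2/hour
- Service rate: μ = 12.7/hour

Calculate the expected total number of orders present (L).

ρ = λ/μ = 7.2/12.7 = 0.5669
For M/M/1: L = λ/(μ-λ)
L = 7.2/(12.7-7.2) = 7.2/5.50
L = 1.3091 orders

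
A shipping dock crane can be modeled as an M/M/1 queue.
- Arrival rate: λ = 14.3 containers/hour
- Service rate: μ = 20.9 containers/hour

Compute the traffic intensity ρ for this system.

Server utilization: ρ = λ/μ
ρ = 14.3/20.9 = 0.6842
The server is busy 68.42% of the time.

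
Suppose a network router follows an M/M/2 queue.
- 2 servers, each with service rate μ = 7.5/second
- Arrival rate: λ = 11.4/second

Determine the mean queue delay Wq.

Traffic intensity: ρ = λ/(cμ) = 11.4/(2×7.5) = 0.7600
Since ρ = 0.7600 < 1, system is stable.
Offered load a = λ/μ = cρ = 11.4/7.5 = 1.5200
P₀ = [ Σₙ₌₀^1 aⁿ/n! + a^2/(2!(1-ρ)) ]⁻¹
Σ = a^0/0! + a^1/1! = 1.0000 + 1.5200 = 2.5200
a^2/(2!(1-ρ)) = 2.3104/(2 × 0.2400) = 4.8133
P₀ = 1/(2.5200 + 4.8133) = 0.1364
Lq = P₀·a^2·ρ / (2!(1-ρ)²) = 0.136364 × 2.31040 × 0.760000 / (2 × 0.0576000) = 2.0785
Wq = Lq/λ = 2.0785/11.4 = 0.1823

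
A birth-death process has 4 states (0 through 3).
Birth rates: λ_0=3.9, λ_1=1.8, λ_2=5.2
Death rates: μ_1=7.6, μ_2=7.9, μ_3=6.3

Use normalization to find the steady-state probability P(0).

Ratios P(n)/P(0) = (λ₀···λₙ₋₁)/(μ₁···μₙ):
P(1)/P(0) = (3.9)/(7.6) = 0.5132
P(2)/P(0) = (3.9×1.8)/(7.6×7.9) = 0.1169
P(3)/P(0) = (3.9×1.8×5.2)/(7.6×7.9×6.3) = 0.09651

Normalization: ∑ P(n) = 1
P(0) × (1.0000 + 0.5132 + 0.1169 + 0.09651) = 1
P(0) × 1.7266 = 1
P(0) = 1/1.7266 = 0.5792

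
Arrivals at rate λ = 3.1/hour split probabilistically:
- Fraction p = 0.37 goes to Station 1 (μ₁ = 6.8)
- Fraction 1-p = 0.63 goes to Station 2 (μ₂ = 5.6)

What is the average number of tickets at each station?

Effective rates: λ₁ = 3.1×0.37 = 1.147, λ₂ = 3.1×0.63 = 1.953
Station 1: ρ₁ = 1.147/6.8 = 0.1687, L₁ = ρ₁/(1-ρ₁) = 0.1687/(1-0.1687) = 0.2029
Station 2: ρ₂ = 1.953/5.6 = 0.34875, L₂ = ρ₂/(1-ρ₂) = 0.34875/(1-0.34875) = 0.5355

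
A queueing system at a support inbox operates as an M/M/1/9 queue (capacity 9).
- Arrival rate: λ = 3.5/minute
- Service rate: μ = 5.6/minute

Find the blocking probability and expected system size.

ρ = λ/μ = 3.5/5.6 = 0.6250
P₀ = (1-ρ)/(1-ρ^(K+1)) = (1-0.6250)/(1-0.6250^10) = 0.3750/0.9909 = 0.3784
P_K = P₀×ρ^K = 0.37844 × 0.6250^9 = 0.37844 × 0.014552 = 0.005507
Blocking probability P_9 = 0.005507 (0.55%)
L = ρ[1 - (K+1)ρ^K + Kρ^(K+1)] / [(1-ρ)(1-ρ^(K+1))]
L = 0.6250 × (1 - 10×0.01455 + 9×0.009095) / ((1 - 0.6250) × (1 - 0.009095)) = 1.5749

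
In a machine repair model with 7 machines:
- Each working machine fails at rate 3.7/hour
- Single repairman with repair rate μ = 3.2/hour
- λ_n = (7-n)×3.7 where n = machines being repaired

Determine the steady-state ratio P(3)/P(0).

P(3)/P(0) = ∏_{i=0}^{3-1} λ_i/μ_{i+1}
= (7-0)×3.7/3.2 × (7-1)×3.7/3.2 × (7-2)×3.7/3.2
= 324.6194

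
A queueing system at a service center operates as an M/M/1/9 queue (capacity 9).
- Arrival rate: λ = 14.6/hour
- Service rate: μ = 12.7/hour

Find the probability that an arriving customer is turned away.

ρ = λ/μ = 14.6/12.7 = 1.1496
P₀ = (1-ρ)/(1-ρ^(K+1)) = (1-1.1496)/(1-1.1496^10) = -0.1496/-3.0315 = 0.04935
P_K = P₀×ρ^K = 0.04935 × 1.1496^9 = 0.04935 × 3.5069 = 0.1731
Blocking probability = 17.31%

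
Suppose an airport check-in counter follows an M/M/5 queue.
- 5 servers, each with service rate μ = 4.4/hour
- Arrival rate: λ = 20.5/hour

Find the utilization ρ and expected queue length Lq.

Traffic intensity: ρ = λ/(cμ) = 20.5/(5×4.4) = 0.9318
Since ρ = 0.9318 < 1, system is stable.
Offered load a = λ/μ = cρ = 20.5/4.4 = 4.6591
P₀ = [ Σₙ₌₀^4 aⁿ/n! + a^5/(5!(1-ρ)) ]⁻¹
Σ = a^0/0! + a^1/1! + a^2/2! + a^3/3! + a^4/4! = 1.0000 + 4.6591 + 10.8536 + 16.8559 + 19.6333 = 53.0019
a^5/(5!(1-ρ)) = 2195.3609/(120 × 0.06818182) = 268.3219
P₀ = 1/(53.0019 + 268.3219) = 0.003112
Lq = P₀·a^5·ρ / (5!(1-ρ)²) = 0.00311213 × 2195.3609 × 0.931818 / (120 × 0.00464876) = 11.4124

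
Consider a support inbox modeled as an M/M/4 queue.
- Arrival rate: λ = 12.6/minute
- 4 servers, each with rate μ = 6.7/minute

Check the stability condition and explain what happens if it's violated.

Stability requires ρ = λ/(cμ) < 1
ρ = 12.6/(4 × 6.7) = 12.6/26.80 = 0.4701
Since 0.4701 < 1, the system is STABLE.
The servers are busy 47.01% of the time.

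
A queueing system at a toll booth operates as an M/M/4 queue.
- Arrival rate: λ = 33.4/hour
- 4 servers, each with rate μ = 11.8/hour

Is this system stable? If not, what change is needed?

Stability requires ρ = λ/(cμ) < 1
ρ = 33.4/(4 × 11.8) = 33.4/47.20 = 0.7076
Since 0.7076 < 1, the system is STABLE.
The servers are busy 70.76% of the time.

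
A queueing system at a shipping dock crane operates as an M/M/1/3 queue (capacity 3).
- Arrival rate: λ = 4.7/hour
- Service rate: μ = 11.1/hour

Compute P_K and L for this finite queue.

ρ = λ/μ = 4.7/11.1 = 0.4234
P₀ = (1-ρ)/(1-ρ^(K+1)) = (1-0.4234)/(1-0.4234^4) = 0.5766/0.9679 = 0.5957
P_K = P₀×ρ^K = 0.59575 × 0.4234^3 = 0.59575 × 0.075902 = 0.04522
Blocking probability P_3 = 0.04522 (4.52%)
L = ρ[1 - (K+1)ρ^K + Kρ^(K+1)] / [(1-ρ)(1-ρ^(K+1))]
L = 0.4234 × (1 - 4×0.07590 + 3×0.03214) / ((1 - 0.4234) × (1 - 0.03214)) = 0.6015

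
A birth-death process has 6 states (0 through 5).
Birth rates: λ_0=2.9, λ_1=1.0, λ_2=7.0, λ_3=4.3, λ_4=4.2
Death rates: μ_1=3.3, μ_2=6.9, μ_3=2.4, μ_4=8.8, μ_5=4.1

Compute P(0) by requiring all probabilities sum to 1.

Ratios P(n)/P(0) = (λ₀···λₙ₋₁)/(μ₁···μₙ):
P(1)/P(0) = (2.9)/(3.3) = 0.8788
P(2)/P(0) = (2.9×1.0)/(3.3×6.9) = 0.1274
P(3)/P(0) = (2.9×1.0×7.0)/(3.3×6.9×2.4) = 0.3715
P(4)/P(0) = (2.9×1.0×7.0×4.3)/(3.3×6.9×2.4×8.8) = 0.1815
P(5)/P(0) = (2.9×1.0×7.0×4.3×4.2)/(3.3×6.9×2.4×8.8×4.1) = 0.1859

Normalization: ∑ P(n) = 1
P(0) × (1.0000 + 0.8788 + 0.1274 + 0.3715 + 0.1815 + 0.1859) = 1
P(0) × 2.7451 = 1
P(0) = 1/2.7451 = 0.3643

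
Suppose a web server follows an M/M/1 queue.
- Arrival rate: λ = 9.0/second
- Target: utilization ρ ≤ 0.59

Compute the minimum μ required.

ρ = λ/μ, so μ = λ/ρ
μ ≥ 9.0/0.59 = 15.2542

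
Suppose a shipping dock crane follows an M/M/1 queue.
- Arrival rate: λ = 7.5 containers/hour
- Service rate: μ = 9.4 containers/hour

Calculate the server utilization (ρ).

Server utilization: ρ = λ/μ
ρ = 7.5/9.4 = 0.7979
The server is busy 79.79% of the time.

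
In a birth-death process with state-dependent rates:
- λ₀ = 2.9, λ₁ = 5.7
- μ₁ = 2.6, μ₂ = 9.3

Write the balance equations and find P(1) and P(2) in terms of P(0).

Balance equations:
State 0: λ₀P₀ = μ₁P₁ → P₁ = (λ₀/μ₁)P₀ = (2.9/2.6)P₀ = 1.1154P₀
State 1: P₂ = (λ₀λ₁)/(μ₁μ₂)P₀ = (2.9×5.7)/(2.6×9.3)P₀ = 0.6836P₀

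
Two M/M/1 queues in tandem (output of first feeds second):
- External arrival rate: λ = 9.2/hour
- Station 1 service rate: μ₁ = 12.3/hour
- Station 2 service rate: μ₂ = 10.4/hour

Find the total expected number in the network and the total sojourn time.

By Jackson's theorem, each station behaves as independent M/M/1.
Station 1: ρ₁ = 9.2/12.3 = 0.7480, L₁ = ρ₁/(1-ρ₁) = λ/(μ₁-λ) = 9.2/3.10 = 2.9677
Station 2: ρ₂ = 9.2/10.4 = 0.8846, L₂ = ρ₂/(1-ρ₂) = λ/(μ₂-λ) = 9.2/1.20 = 7.6667
Total: L = L₁ + L₂ = 2.9677 + 7.6667 = 10.6344
W = L/λ = 10.6344/9.2 = 1.1559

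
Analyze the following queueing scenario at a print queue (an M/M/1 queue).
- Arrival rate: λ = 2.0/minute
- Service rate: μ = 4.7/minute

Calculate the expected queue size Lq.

ρ = λ/μ = 2.0/4.7 = 0.4255
For M/M/1: Lq = λ²/(μ(μ-λ))
Lq = 4.00/(4.7 × 2.70)
Lq = 0.3152 jobs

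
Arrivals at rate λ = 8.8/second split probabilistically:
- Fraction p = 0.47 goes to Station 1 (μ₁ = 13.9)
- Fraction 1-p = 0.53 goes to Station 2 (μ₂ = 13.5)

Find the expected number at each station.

Effective rates: λ₁ = 8.8×0.47 = 4.136, λ₂ = 8.8×0.53 = 4.664
Station 1: ρ₁ = 4.136/13.9 = 0.29755, L₁ = ρ₁/(1-ρ₁) = 0.29755/(1-0.29755) = 0.4236
Station 2: ρ₂ = 4.664/13.5 = 0.34548, L₂ = ρ₂/(1-ρ₂) = 0.34548/(1-0.34548) = 0.5278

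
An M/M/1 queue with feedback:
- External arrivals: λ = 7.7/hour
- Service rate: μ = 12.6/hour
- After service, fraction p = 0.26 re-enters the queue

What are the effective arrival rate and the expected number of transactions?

Effective arrival rate: λ_eff = λ/(1-p) = 7.7/(1-0.26) = 7.7/0.74 = 10.40541
ρ = λ_eff/μ = 10.40541/12.6 = 0.825826
L = ρ/(1-ρ) = 0.825826/(1-0.825826) = 4.7414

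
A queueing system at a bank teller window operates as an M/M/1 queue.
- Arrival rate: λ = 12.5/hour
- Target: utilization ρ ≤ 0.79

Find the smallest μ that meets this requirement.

ρ = λ/μ, so μ = λ/ρ
μ ≥ 12.5/0.79 = 15.8228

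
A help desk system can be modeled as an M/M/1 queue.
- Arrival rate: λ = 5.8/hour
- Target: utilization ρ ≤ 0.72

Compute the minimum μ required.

ρ = λ/μ, so μ = λ/ρ
μ ≥ 5.8/0.72 = 8.0556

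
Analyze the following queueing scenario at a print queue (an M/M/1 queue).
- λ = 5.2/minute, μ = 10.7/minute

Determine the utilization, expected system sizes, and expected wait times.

Step 1: ρ = λ/μ = 5.2/10.7 = 0.4860
Step 2: L = λ/(μ-λ) = 5.2/5.50 = 0.9455
Step 3: Lq = λ²/(μ(μ-λ)) = 27.04/(10.7×5.50) = 0.4595
Step 4: W = 1/(μ-λ) = 1/5.50 = 0.18182
Step 5: Wq = λ/(μ(μ-λ)) = 5.2/(10.7×5.50) = 0.08836
Step 6: P(0) = 1-ρ = 0.5140
Verify: L = λW = 5.2×0.18182 = 0.9455 ✔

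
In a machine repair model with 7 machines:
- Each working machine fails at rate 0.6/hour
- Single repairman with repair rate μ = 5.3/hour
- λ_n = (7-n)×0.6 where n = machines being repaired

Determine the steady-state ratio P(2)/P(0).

P(2)/P(0) = ∏_{i=0}^{2-1} λ_i/μ_{i+1}
= (7-0)×0.6/5.3 × (7-1)×0.6/5.3
= 0.5383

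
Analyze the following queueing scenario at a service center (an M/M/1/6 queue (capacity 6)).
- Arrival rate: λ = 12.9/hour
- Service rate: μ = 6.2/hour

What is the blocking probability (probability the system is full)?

ρ = λ/μ = 12.9/6.2 = 2.08065
P₀ = (1-ρ)/(1-ρ^(K+1)) = (1-2.08065)/(1-2.08065^7) = -1.08065/-167.8081 = 0.006440
P_K = P₀×ρ^K = 0.006440 × 2.08065^6 = 0.006440 × 81.1324 = 0.5225
Blocking probability = 52.25%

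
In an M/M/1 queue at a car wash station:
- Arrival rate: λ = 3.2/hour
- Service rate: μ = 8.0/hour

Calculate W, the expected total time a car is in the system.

First, compute utilization: ρ = λ/μ = 3.2/8.0 = 0.4000
For M/M/1: W = 1/(μ-λ)
W = 1/(8.0-3.2) = 1/4.80
W = 0.2083 hours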